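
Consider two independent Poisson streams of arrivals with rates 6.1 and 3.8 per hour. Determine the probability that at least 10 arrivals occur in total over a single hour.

Independent Poisson processes superpose: combined rate λ = 6.1 + 3.8 = 9.9 per hour.
So μ = 9.9.
P(N ≥ 10) = 1 − P(N ≤ 9) ≈ 0.5295.

0.5295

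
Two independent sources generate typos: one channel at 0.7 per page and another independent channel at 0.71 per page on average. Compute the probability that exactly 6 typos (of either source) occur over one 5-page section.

Independent Poisson processes superpose: combined rate λ = 0.7 + 0.71 = 1.41 per page.
Over the interval, μ = 1.41 × 5 = 7.05 (a 5-page section = 5 pages).
P(N = 6) = e^(−7.05) · 7.05^6/6! ≈ 0.1479.

0.1479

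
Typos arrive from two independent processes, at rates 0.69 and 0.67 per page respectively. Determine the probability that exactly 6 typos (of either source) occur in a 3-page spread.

0.1083

Independent Poisson processes superpose: combined rate λ = 0.69 + 0.67 = 1.36 per page.
Over the interval, μ = 1.36 × 3 = 4.08 (a 3-page spread = 3 pages).
P(N = 6) = e^(−4.08) · 4.08^6/6! ≈ 0.1083.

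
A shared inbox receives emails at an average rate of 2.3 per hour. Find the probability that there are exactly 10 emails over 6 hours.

0.0701

Over the interval, μ = 2.3 × 6 = 13.8 (6 hours).
P(N = 10) = e^(−μ) μ^10/10! = e^(−13.8) · 13.8^10/3628800 ≈ 0.0701.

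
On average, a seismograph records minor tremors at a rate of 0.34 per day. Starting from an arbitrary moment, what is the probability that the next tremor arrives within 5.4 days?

0.8405

Inter-arrival times are exponential with rate λ = 0.34 per day.
P(T ≤ 5.4) = 1 − e^(−λt) = 1 − e^(−0.34 × 5.4) = 1 − e^(−1.836) ≈ 0.8405.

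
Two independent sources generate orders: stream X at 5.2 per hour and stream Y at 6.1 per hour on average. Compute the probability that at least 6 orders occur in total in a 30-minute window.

Independent Poisson processes superpose: combined rate λ = 5.2 + 6.1 = 11.3 per hour.
Over the interval, μ = 11.3 × 0.5 = 5.65 (a 30-minute window = 0.5 hours).
P(N ≥ 6) = 1 − P(N ≤ 5) ≈ 0.4966.

0.4966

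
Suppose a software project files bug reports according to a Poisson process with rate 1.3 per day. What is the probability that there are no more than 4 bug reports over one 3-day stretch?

0.6484

Over the interval, μ = 1.3 × 3 = 3.9 (a 3-day stretch = 3 days).
P(N ≤ 4) = Σ_{j=0}^{4} e^(−μ) μ^j/j! ≈ 0.6484.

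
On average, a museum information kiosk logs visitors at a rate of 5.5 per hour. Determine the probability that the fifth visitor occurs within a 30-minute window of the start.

0.1446

Over the interval, μ = 5.5 × 0.5 = 2.75 (a 30-minute window = 0.5 hours).
The fifth arrival falls in the interval iff at least 5 events occur there: P(S_5 ≤ t) = P(N ≥ 5) = 1 − P(N ≤ 4) ≈ 0.1446.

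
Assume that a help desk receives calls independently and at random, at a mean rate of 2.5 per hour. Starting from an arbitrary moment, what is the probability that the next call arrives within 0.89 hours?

0.8919

Inter-arrival times are exponential with rate λ = 2.5 per hour.
P(T ≤ 0.89) = 1 − e^(−λt) = 1 − e^(−2.5 × 0.89) = 1 − e^(−2.225) ≈ 0.8919.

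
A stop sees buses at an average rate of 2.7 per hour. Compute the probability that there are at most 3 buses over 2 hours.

Over the interval, μ = 2.7 × 2 = 5.4 (2 hours).
P(N ≤ 3) = Σ_{j=0}^{3} e^(−μ) μ^j/j! ≈ 0.2133.

0.2133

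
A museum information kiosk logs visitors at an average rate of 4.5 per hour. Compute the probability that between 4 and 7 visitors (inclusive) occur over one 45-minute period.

Over the interval, μ = 4.5 × 0.75 = 3.375 (a 45-minute period = 0.75 hours).
P(4 ≤ N ≤ 7) = Σ_{j=4}^{7} e^(−3.375) · 3.375^j/j! ≈ 0.4140.

0.4140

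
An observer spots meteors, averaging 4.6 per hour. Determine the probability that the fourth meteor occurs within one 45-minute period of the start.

Over the interval, μ = 4.6 × 0.75 = 3.45 (a 45-minute period = 0.75 hours).
The fourth arrival falls in the interval iff at least 4 events occur there: P(S_4 ≤ t) = P(N ≥ 4) = 1 − P(N ≤ 3) ≈ 0.4525.

0.4525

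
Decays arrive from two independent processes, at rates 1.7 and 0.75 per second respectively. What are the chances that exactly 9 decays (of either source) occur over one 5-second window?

0.0819

Independent Poisson processes superpose: combined rate λ = 1.7 + 0.75 = 2.45 per second.
Over the interval, μ = 2.45 × 5 = 12.25 (a 5-second window = 5 seconds).
P(N = 9) = e^(−12.25) · 12.25^9/9! ≈ 0.0819.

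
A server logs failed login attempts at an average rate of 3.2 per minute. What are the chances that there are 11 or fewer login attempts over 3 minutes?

Over the interval, μ = 3.2 × 3 = 9.6 (3 minutes).
P(N ≤ 11) = Σ_{j=0}^{11} e^(−μ) μ^j/j! ≈ 0.7412.

0.7412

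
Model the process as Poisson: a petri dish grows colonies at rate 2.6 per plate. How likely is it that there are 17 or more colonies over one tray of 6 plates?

0.3944

Over the interval, μ = 2.6 × 6 = 15.6 (a tray of 6 plates = 6 plates).
P(N ≥ 17) = 1 − P(N ≤ 16) = 1 − Σ_{j=0}^{16} e^(−μ) μ^j/j! ≈ 0.3944.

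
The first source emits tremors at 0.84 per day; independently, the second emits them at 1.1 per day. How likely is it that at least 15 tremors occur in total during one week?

Independent Poisson processes superpose: combined rate λ = 0.84 + 1.1 = 1.94 per day.
Over the interval, μ = 1.94 × 7 = 13.58 (a week = 7 days).
P(N ≥ 15) = 1 − P(N ≤ 14) ≈ 0.3851.

0.3851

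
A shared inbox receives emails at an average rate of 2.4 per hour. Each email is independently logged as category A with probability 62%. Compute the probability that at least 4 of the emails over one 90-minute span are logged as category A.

Thinning: the emails that are logged as category A themselves form a Poisson process with rate 0.62 × 2.4 = 1.488 per hour.
Over the interval, μ = 1.488 × 1.5 = 2.232 (a 90-minute span = 1.5 hours).
P(N ≥ 4) = 1 − P(N ≤ 3) ≈ 0.1870.

0.1870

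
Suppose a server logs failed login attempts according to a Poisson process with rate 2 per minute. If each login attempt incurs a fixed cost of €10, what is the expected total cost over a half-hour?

E[N] = 2 × 30 = 60 (a half-hour = 30 minutes); E[cost] = 60 × €10 = €600.

€600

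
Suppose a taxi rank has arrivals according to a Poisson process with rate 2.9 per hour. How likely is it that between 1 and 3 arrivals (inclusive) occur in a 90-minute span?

Over the interval, μ = 2.9 × 1.5 = 4.35 (a 90-minute span = 1.5 hours).
P(1 ≤ N ≤ 3) = Σ_{j=1}^{3} e^(−4.35) · 4.35^j/j! ≈ 0.3553.

0.3553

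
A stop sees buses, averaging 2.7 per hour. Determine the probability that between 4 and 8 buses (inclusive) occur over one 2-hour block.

0.6894

Over the interval, μ = 2.7 × 2 = 5.4 (a 2-hour block = 2 hours).
P(4 ≤ N ≤ 8) = Σ_{j=4}^{8} e^(−5.4) · 5.4^j/j! ≈ 0.6894.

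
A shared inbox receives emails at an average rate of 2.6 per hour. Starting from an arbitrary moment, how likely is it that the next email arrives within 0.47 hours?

Inter-arrival times are exponential with rate λ = 2.6 per hour.
P(T ≤ 0.47) = 1 − e^(−λt) = 1 − e^(−2.6 × 0.47) = 1 − e^(−1.222) ≈ 0.7054.

0.7054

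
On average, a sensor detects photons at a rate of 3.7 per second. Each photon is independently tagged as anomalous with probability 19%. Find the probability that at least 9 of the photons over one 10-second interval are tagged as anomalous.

Thinning: the photons that are tagged as anomalous themselves form a Poisson process with rate 0.19 × 3.7 = 0.703 per second.
Over the interval, μ = 0.703 × 10 = 7.03 (a 10-second interval = 10 seconds).
P(N ≥ 9) = 1 − P(N ≤ 8) ≈ 0.2748.

0.2748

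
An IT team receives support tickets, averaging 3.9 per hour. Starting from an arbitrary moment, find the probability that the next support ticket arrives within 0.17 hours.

0.4847

Inter-arrival times are exponential with rate λ = 3.9 per hour.
P(T ≤ 0.17) = 1 − e^(−λt) = 1 − e^(−3.9 × 0.17) = 1 − e^(−0.663) ≈ 0.4847.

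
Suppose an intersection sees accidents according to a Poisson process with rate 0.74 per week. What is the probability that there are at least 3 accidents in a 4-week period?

Over the interval, μ = 0.74 × 4 = 2.96 (a 4-week period = 4 weeks).
P(N ≥ 3) = 1 − P(N ≤ 2) = 1 − Σ_{j=0}^{2} e^(−μ) μ^j/j! ≈ 0.5678.

0.5678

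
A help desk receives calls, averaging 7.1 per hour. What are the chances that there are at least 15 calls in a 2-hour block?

Over the interval, μ = 7.1 × 2 = 14.2 (a 2-hour block = 2 hours).
P(N ≥ 15) = 1 − P(N ≤ 14) = 1 − Σ_{j=0}^{14} e^(−μ) μ^j/j! ≈ 0.4508.

0.4508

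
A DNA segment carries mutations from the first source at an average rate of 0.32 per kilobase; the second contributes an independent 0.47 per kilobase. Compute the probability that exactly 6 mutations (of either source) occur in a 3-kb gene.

Independent Poisson processes superpose: combined rate λ = 0.32 + 0.47 = 0.79 per kilobase.
Over the interval, μ = 0.79 × 3 = 2.37 (a 3-kb gene = 3 kilobases).
P(N = 6) = e^(−2.37) · 2.37^6/6! ≈ 0.0230.

0.0230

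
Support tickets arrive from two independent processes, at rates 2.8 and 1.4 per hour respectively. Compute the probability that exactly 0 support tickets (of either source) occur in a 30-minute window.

Independent Poisson processes superpose: combined rate λ = 2.8 + 1.4 = 4.2 per hour.
Over the interval, μ = 4.2 × 0.5 = 2.1 (a 30-minute window = 0.5 hours).
P(N = 0) = e^(−2.1) · 2.1^0/0! ≈ 0.1225.

0.1225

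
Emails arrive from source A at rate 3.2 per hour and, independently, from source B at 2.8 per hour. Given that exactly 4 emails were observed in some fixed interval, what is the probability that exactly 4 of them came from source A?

0.0809

Given the total, each event is independently from source A with probability p = λ_A/(λ_A+λ_B) = 3.2/6 ≈ 0.5333.
So K ~ Binomial(4, 3.2/6): P(K = 4) = C(4,4) · (3.2/6)^4 · (2.8/6)^0 ≈ 0.0809.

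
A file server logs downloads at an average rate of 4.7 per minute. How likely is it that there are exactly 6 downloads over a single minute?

0.1362

With mean μ = 4.7 per minute,
P(N = 6) = e^(−μ) μ^6/6! = e^(−4.7) · 4.7^6/720 ≈ 0.1362.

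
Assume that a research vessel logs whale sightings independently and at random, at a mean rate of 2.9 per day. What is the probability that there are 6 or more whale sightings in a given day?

0.0742

With mean μ = 2.9 per day,
P(N ≥ 6) = 1 − P(N ≤ 5) = 1 − Σ_{j=0}^{5} e^(−μ) μ^j/j! ≈ 0.0742.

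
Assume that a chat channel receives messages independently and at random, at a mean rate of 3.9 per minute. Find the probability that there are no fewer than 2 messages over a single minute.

With mean μ = 3.9 per minute,
P(N ≥ 2) = 1 − P(N ≤ 1) = 1 − Σ_{j=0}^{1} e^(−μ) μ^j/j! ≈ 0.9008.

0.9008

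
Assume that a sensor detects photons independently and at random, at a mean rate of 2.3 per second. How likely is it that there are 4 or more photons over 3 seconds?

0.9129

Over the interval, μ = 2.3 × 3 = 6.9 (3 seconds).
P(N ≥ 4) = 1 − P(N ≤ 3) = 1 − Σ_{j=0}^{3} e^(−μ) μ^j/j! ≈ 0.9129.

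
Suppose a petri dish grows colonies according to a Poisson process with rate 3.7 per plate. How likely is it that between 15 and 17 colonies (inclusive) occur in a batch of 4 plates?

Over the interval, μ = 3.7 × 4 = 14.8 (a batch of 4 plates = 4 plates).
P(15 ≤ N ≤ 17) = Σ_{j=15}^{17} e^(−14.8) · 14.8^j/j! ≈ 0.2793.

0.2793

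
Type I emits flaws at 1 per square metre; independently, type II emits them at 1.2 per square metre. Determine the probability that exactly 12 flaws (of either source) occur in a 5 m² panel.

0.1094

Independent Poisson processes superpose: combined rate λ = 1 + 1.2 = 2.2 per square metre.
Over the interval, μ = 2.2 × 5 = 11 (a 5 m² panel = 5 square metres).
P(N = 12) = e^(−11) · 11^12/12! ≈ 0.1094.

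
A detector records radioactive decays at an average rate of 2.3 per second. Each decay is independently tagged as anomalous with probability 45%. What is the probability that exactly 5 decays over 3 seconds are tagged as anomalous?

0.1078

Thinning: the decays that are tagged as anomalous themselves form a Poisson process with rate 0.45 × 2.3 = 1.035 per second.
Over the interval, μ = 1.035 × 3 = 3.105 (3 seconds).
P(N = 5) = e^(−3.105) · 3.105^5/5! ≈ 0.1078.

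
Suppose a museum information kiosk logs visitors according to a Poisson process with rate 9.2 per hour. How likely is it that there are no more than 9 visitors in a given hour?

0.5611

With mean μ = 9.2 per hour,
P(N ≤ 9) = Σ_{j=0}^{9} e^(−μ) μ^j/j! ≈ 0.5611.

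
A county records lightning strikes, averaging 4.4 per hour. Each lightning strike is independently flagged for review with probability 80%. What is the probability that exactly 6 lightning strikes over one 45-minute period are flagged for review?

0.0336

Thinning: the lightning strikes that are flagged for review themselves form a Poisson process with rate 0.8 × 4.4 = 3.52 per hour.
Over the interval, μ = 3.52 × 0.75 = 2.64 (a 45-minute period = 0.75 hours).
P(N = 6) = e^(−2.64) · 2.64^6/6! ≈ 0.0336.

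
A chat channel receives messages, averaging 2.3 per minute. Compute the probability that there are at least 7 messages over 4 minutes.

0.8108

Over the interval, μ = 2.3 × 4 = 9.2 (4 minutes).
P(N ≥ 7) = 1 − P(N ≤ 6) = 1 − Σ_{j=0}^{6} e^(−μ) μ^j/j! ≈ 0.8108.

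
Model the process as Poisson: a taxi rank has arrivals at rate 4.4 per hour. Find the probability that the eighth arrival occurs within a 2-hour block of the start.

Over the interval, μ = 4.4 × 2 = 8.8 (a 2-hour block = 2 hours).
The eighth arrival falls in the interval iff at least 8 events occur there: P(S_8 ≤ t) = P(N ≥ 8) = 1 − P(N ≤ 7) ≈ 0.6522.

0.6522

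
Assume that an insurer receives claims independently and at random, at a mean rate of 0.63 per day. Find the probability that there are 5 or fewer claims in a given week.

Over the interval, μ = 0.63 × 7 = 4.41 (a week = 7 days).
P(N ≤ 5) = Σ_{j=0}^{5} e^(−μ) μ^j/j! ≈ 0.7182.

0.7182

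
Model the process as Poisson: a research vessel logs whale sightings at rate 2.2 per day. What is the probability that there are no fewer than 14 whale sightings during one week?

0.6740

Over the interval, μ = 2.2 × 7 = 15.4 (a week = 7 days).
P(N ≥ 14) = 1 − P(N ≤ 13) = 1 − Σ_{j=0}^{13} e^(−μ) μ^j/j! ≈ 0.6740.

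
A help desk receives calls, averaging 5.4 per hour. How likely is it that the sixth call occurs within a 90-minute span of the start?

0.8178

Over the interval, μ = 5.4 × 1.5 = 8.1 (a 90-minute span = 1.5 hours).
The sixth arrival falls in the interval iff at least 6 events occur there: P(S_6 ≤ t) = P(N ≥ 6) = 1 − P(N ≤ 5) ≈ 0.8178.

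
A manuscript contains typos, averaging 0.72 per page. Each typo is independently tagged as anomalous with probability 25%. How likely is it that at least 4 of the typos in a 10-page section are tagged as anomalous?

Thinning: the typos that are tagged as anomalous themselves form a Poisson process with rate 0.25 × 0.72 = 0.18 per page.
Over the interval, μ = 0.18 × 10 = 1.8 (a 10-page section = 10 pages).
P(N ≥ 4) = 1 − P(N ≤ 3) ≈ 0.1087.

0.1087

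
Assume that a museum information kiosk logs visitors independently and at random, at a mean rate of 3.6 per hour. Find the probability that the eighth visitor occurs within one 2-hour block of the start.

Over the interval, μ = 3.6 × 2 = 7.2 (a 2-hour block = 2 hours).
The eighth arrival falls in the interval iff at least 8 events occur there: P(S_8 ≤ t) = P(N ≥ 8) = 1 − P(N ≤ 7) ≈ 0.4311.

0.4311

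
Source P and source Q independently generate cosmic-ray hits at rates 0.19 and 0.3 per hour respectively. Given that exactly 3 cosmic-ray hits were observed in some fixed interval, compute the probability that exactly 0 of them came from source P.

Given the total, each event is independently from source P with probability p = λ_P/(λ_P+λ_Q) = 0.19/0.49 ≈ 0.3878.
So K ~ Binomial(3, 0.19/0.49): P(K = 0) = C(3,0) · (0.19/0.49)^0 · (0.3/0.49)^3 ≈ 0.2295.

0.2295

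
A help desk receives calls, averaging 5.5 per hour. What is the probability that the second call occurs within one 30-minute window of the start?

0.7603

Over the interval, μ = 5.5 × 0.5 = 2.75 (a 30-minute window = 0.5 hours).
The second arrival falls in the interval iff at least 2 events occur there: P(S_2 ≤ t) = P(N ≥ 2) = 1 − P(N ≤ 1) ≈ 0.7603.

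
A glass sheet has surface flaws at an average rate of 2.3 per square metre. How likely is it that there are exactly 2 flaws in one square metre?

With mean μ = 2.3 per square metre,
P(N = 2) = e^(−μ) μ^2/2! = e^(−2.3) · 2.3^2/2 ≈ 0.2652.

0.2652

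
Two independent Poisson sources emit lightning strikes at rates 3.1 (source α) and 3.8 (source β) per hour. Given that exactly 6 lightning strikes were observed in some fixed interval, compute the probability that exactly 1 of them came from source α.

0.1366

Given the total, each event is independently from source α with probability p = λ_α/(λ_α+λ_β) = 3.1/6.9 ≈ 0.4493.
So K ~ Binomial(6, 3.1/6.9): P(K = 1) = C(6,1) · (3.1/6.9)^1 · (3.8/6.9)^5 ≈ 0.1366.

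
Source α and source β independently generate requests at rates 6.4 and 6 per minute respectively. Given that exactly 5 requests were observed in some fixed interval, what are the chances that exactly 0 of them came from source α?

Given the total, each event is independently from source α with probability p = λ_α/(λ_α+λ_β) = 6.4/12.4 ≈ 0.5161.
So K ~ Binomial(5, 6.4/12.4): P(K = 0) = C(5,0) · (6.4/12.4)^0 · (6/12.4)^5 ≈ 0.0265.

0.0265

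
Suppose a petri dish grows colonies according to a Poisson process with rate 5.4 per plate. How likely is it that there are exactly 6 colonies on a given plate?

0.1555

With mean μ = 5.4 per plate,
P(N = 6) = e^(−μ) μ^6/6! = e^(−5.4) · 5.4^6/720 ≈ 0.1555.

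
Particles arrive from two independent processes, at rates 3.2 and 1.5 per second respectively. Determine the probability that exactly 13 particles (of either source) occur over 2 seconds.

Independent Poisson processes superpose: combined rate λ = 3.2 + 1.5 = 4.7 per second.
Over the interval, μ = 4.7 × 2 = 9.4 (2 seconds).
P(N = 13) = e^(−9.4) · 9.4^13/13! ≈ 0.0594.

0.0594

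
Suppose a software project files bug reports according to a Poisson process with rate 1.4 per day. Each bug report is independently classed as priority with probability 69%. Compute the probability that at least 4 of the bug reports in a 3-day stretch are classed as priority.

Thinning: the bug reports that are classed as priority themselves form a Poisson process with rate 0.69 × 1.4 = 0.966 per day.
Over the interval, μ = 0.966 × 3 = 2.898 (a 3-day stretch = 3 days).
P(N ≥ 4) = 1 − P(N ≤ 3) ≈ 0.3299.

0.3299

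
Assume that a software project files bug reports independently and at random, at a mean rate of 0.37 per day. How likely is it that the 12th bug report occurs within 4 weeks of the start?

0.3448

Over the interval, μ = 0.37 × 28 = 10.36 (4 weeks = 28 days).
The 12th arrival falls in the interval iff at least 12 events occur there: P(S_12 ≤ t) = P(N ≥ 12) = 1 − P(N ≤ 11) ≈ 0.3448.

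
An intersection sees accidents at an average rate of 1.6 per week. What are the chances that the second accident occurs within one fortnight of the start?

Over the interval, μ = 1.6 × 2 = 3.2 (a fortnight = 2 weeks).
The second arrival falls in the interval iff at least 2 events occur there: P(S_2 ≤ t) = P(N ≥ 2) = 1 − P(N ≤ 1) ≈ 0.8288.

0.8288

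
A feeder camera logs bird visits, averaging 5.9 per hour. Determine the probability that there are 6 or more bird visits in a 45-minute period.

Over the interval, μ = 5.9 × 0.75 = 4.425 (a 45-minute period = 0.75 hours).
P(N ≥ 6) = 1 − P(N ≤ 5) = 1 − Σ_{j=0}^{5} e^(−μ) μ^j/j! ≈ 0.2843.

0.2843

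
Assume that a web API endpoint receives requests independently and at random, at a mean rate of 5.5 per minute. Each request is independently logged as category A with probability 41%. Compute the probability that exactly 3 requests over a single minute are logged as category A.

0.2004

Thinning: the requests that are logged as category A themselves form a Poisson process with rate 0.41 × 5.5 = 2.255 per minute.
So μ = 2.255.
P(N = 3) = e^(−2.255) · 2.255^3/3! ≈ 0.2004.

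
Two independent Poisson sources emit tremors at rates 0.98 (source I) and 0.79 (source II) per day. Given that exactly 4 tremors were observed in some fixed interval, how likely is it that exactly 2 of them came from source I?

Given the total, each event is independently from source I with probability p = λ_I/(λ_I+λ_II) = 0.98/1.77 ≈ 0.5537.
So K ~ Binomial(4, 0.98/1.77): P(K = 2) = C(4,2) · (0.98/1.77)^2 · (0.79/1.77)^2 ≈ 0.3664.

0.3664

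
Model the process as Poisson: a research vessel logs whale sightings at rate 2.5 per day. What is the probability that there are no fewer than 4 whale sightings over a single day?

0.2424

With mean μ = 2.5 per day,
P(N ≥ 4) = 1 − P(N ≤ 3) = 1 − Σ_{j=0}^{3} e^(−μ) μ^j/j! ≈ 0.2424.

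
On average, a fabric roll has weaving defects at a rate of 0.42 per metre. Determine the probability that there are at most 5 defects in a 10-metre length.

Over the interval, μ = 0.42 × 10 = 4.2 (a 10-metre length = 10 metres).
P(N ≤ 5) = Σ_{j=0}^{5} e^(−μ) μ^j/j! ≈ 0.7531.

0.7531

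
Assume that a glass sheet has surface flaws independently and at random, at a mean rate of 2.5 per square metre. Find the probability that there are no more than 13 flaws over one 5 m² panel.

0.6278

Over the interval, μ = 2.5 × 5 = 12.5 (a 5 m² panel = 5 square metres).
P(N ≤ 13) = Σ_{j=0}^{13} e^(−μ) μ^j/j! ≈ 0.6278.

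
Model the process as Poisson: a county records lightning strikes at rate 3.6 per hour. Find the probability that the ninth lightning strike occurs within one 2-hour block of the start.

0.2973

Over the interval, μ = 3.6 × 2 = 7.2 (a 2-hour block = 2 hours).
The ninth arrival falls in the interval iff at least 9 events occur there: P(S_9 ≤ t) = P(N ≥ 9) = 1 − P(N ≤ 8) ≈ 0.2973.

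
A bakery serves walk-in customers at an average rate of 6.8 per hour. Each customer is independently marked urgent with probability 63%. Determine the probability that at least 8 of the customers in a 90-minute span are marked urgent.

Thinning: the customers that are marked urgent themselves form a Poisson process with rate 0.63 × 6.8 = 4.284 per hour.
Over the interval, μ = 4.284 × 1.5 = 6.426 (a 90-minute span = 1.5 hours).
P(N ≥ 8) = 1 − P(N ≤ 7) ≈ 0.3165.

0.3165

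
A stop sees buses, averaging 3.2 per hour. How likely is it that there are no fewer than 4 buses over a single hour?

0.3975

With mean μ = 3.2 per hour,
P(N ≥ 4) = 1 − P(N ≤ 3) = 1 − Σ_{j=0}^{3} e^(−μ) μ^j/j! ≈ 0.3975.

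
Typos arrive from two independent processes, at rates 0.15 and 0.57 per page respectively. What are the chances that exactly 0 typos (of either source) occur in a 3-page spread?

0.1153

Independent Poisson processes superpose: combined rate λ = 0.15 + 0.57 = 0.72 per page.
Over the interval, μ = 0.72 × 3 = 2.16 (a 3-page spread = 3 pages).
P(N = 0) = e^(−2.16) · 2.16^0/0! ≈ 0.1153.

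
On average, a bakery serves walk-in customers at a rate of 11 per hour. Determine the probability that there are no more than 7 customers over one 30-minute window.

0.8095

Over the interval, μ = 11 × 0.5 = 5.5 (a 30-minute window = 0.5 hours).
P(N ≤ 7) = Σ_{j=0}^{7} e^(−μ) μ^j/j! ≈ 0.8095.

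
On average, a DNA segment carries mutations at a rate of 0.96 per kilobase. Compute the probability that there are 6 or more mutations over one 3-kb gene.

Over the interval, μ = 0.96 × 3 = 2.88 (a 3-kb gene = 3 kilobases).
P(N ≥ 6) = 1 − P(N ≤ 5) = 1 − Σ_{j=0}^{5} e^(−μ) μ^j/j! ≈ 0.0723.

0.0723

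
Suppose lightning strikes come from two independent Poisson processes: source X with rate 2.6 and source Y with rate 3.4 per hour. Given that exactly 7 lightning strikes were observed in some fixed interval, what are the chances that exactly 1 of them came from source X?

Given the total, each event is independently from source X with probability p = λ_X/(λ_X+λ_Y) = 2.6/6 ≈ 0.4333.
So K ~ Binomial(7, 2.6/6): P(K = 1) = C(7,1) · (2.6/6)^1 · (3.4/6)^6 ≈ 0.1004.

0.1004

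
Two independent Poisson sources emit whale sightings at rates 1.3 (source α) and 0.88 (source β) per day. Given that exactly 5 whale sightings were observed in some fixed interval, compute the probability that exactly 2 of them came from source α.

0.2339

Given the total, each event is independently from source α with probability p = λ_α/(λ_α+λ_β) = 1.3/2.18 ≈ 0.5963.
So K ~ Binomial(5, 1.3/2.18): P(K = 2) = C(5,2) · (1.3/2.18)^2 · (0.88/2.18)^3 ≈ 0.2339.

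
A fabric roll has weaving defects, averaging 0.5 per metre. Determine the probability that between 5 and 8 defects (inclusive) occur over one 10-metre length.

Over the interval, μ = 0.5 × 10 = 5 (a 10-metre length = 10 metres).
P(5 ≤ N ≤ 8) = Σ_{j=5}^{8} e^(−5) · 5^j/j! ≈ 0.4914.

0.4914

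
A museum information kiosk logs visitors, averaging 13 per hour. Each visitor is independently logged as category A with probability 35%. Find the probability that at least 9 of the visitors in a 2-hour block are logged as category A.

0.5574

Thinning: the visitors that are logged as category A themselves form a Poisson process with rate 0.35 × 13 = 4.55 per hour.
Over the interval, μ = 4.55 × 2 = 9.1 (a 2-hour block = 2 hours).
P(N ≥ 9) = 1 − P(N ≤ 8) ≈ 0.5574.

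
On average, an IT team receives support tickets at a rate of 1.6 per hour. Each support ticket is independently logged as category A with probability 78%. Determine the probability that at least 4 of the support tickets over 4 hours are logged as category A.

Thinning: the support tickets that are logged as category A themselves form a Poisson process with rate 0.78 × 1.6 = 1.248 per hour.
Over the interval, μ = 1.248 × 4 = 4.992 (4 hours).
P(N ≥ 4) = 1 − P(N ≤ 3) ≈ 0.7338.

0.7338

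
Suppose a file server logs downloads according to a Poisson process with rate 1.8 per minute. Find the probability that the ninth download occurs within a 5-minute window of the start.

0.5443

Over the interval, μ = 1.8 × 5 = 9 (a 5-minute window = 5 minutes).
The ninth arrival falls in the interval iff at least 9 events occur there: P(S_9 ≤ t) = P(N ≥ 9) = 1 − P(N ≤ 8) ≈ 0.5443.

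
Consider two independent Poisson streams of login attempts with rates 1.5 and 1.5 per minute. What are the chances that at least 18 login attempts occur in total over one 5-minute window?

Independent Poisson processes superpose: combined rate λ = 1.5 + 1.5 = 3 per minute.
Over the interval, μ = 3 × 5 = 15 (a 5-minute window = 5 minutes).
P(N ≥ 18) = 1 − P(N ≤ 17) ≈ 0.2511.

0.2511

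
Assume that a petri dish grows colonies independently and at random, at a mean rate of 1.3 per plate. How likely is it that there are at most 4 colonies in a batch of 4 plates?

0.4061

Over the interval, μ = 1.3 × 4 = 5.2 (a batch of 4 plates = 4 plates).
P(N ≤ 4) = Σ_{j=0}^{4} e^(−μ) μ^j/j! ≈ 0.4061.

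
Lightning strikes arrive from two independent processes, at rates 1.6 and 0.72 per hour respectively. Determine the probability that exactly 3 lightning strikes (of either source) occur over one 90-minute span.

0.2164

Independent Poisson processes superpose: combined rate λ = 1.6 + 0.72 = 2.32 per hour.
Over the interval, μ = 2.32 × 1.5 = 3.48 (a 90-minute span = 1.5 hours).
P(N = 3) = e^(−3.48) · 3.48^3/3! ≈ 0.2164.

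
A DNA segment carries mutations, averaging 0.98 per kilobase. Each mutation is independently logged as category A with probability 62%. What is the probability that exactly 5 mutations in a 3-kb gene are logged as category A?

Thinning: the mutations that are logged as category A themselves form a Poisson process with rate 0.62 × 0.98 = 0.6076 per kilobase.
Over the interval, μ = 0.6076 × 3 = 1.8228 (a 3-kb gene = 3 kilobases).
P(N = 5) = e^(−1.8228) · 1.8228^5/5! ≈ 0.0271.

0.0271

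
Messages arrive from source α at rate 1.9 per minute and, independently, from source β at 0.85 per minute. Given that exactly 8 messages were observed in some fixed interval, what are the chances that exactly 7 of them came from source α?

0.1858

Given the total, each event is independently from source α with probability p = λ_α/(λ_α+λ_β) = 1.9/2.75 ≈ 0.6909.
So K ~ Binomial(8, 1.9/2.75): P(K = 7) = C(8,7) · (1.9/2.75)^7 · (0.85/2.75)^1 ≈ 0.1858.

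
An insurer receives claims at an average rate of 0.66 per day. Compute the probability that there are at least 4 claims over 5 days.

Over the interval, μ = 0.66 × 5 = 3.3 (5 days).
P(N ≥ 4) = 1 − P(N ≤ 3) = 1 − Σ_{j=0}^{3} e^(−μ) μ^j/j! ≈ 0.4197.

0.4197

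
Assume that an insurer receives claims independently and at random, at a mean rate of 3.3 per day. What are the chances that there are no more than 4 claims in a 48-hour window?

0.2127

Over the interval, μ = 3.3 × 2 = 6.6 (a 48-hour window = 2 days).
P(N ≤ 4) = Σ_{j=0}^{4} e^(−μ) μ^j/j! ≈ 0.2127.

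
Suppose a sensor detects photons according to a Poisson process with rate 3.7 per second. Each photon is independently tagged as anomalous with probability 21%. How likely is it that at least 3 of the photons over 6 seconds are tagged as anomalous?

Thinning: the photons that are tagged as anomalous themselves form a Poisson process with rate 0.21 × 3.7 = 0.777 per second.
Over the interval, μ = 0.777 × 6 = 4.662 (6 seconds).
P(N ≥ 3) = 1 − P(N ≤ 2) ≈ 0.8438.

0.8438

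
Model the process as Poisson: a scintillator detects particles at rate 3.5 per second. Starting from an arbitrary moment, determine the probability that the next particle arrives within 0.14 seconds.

Inter-arrival times are exponential with rate λ = 3.5 per second.
P(T ≤ 0.14) = 1 − e^(−λt) = 1 − e^(−3.5 × 0.14) = 1 − e^(−0.49) ≈ 0.3874.

0.3874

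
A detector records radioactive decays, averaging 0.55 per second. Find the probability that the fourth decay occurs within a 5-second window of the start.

0.2970

Over the interval, μ = 0.55 × 5 = 2.75 (a 5-second window = 5 seconds).
The fourth arrival falls in the interval iff at least 4 events occur there: P(S_4 ≤ t) = P(N ≥ 4) = 1 − P(N ≤ 3) ≈ 0.2970.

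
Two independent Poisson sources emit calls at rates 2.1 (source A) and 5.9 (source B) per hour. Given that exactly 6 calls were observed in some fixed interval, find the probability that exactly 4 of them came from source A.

Given the total, each event is independently from source A with probability p = λ_A/(λ_A+λ_B) = 2.1/8 = 0.2625.
So K ~ Binomial(6, 2.1/8): P(K = 4) = C(6,4) · (2.1/8)^4 · (5.9/8)^2 ≈ 0.0387.

0.0387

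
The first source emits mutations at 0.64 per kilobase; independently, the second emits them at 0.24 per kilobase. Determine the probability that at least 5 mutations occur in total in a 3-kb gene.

Independent Poisson processes superpose: combined rate λ = 0.64 + 0.24 = 0.88 per kilobase.
Over the interval, μ = 0.88 × 3 = 2.64 (a 3-kb gene = 3 kilobases).
P(N ≥ 5) = 1 − P(N ≤ 4) ≈ 0.1283.

0.1283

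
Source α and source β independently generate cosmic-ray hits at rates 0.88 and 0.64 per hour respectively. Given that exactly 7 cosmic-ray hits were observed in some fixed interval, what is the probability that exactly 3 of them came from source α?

Given the total, each event is independently from source α with probability p = λ_α/(λ_α+λ_β) = 0.88/1.52 ≈ 0.5789.
So K ~ Binomial(7, 0.88/1.52): P(K = 3) = C(7,3) · (0.88/1.52)^3 · (0.64/1.52)^4 ≈ 0.2135.

0.2135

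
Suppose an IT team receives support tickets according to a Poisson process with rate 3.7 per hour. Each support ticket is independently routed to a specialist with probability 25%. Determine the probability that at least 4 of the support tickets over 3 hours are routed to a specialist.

0.3025

Thinning: the support tickets that are routed to a specialist themselves form a Poisson process with rate 0.25 × 3.7 = 0.925 per hour.
Over the interval, μ = 0.925 × 3 = 2.775 (3 hours).
P(N ≥ 4) = 1 − P(N ≤ 3) ≈ 0.3025.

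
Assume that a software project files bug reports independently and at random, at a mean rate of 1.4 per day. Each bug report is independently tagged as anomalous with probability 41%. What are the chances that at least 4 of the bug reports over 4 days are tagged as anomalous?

0.1998

Thinning: the bug reports that are tagged as anomalous themselves form a Poisson process with rate 0.41 × 1.4 = 0.574 per day.
Over the interval, μ = 0.574 × 4 = 2.296 (4 days).
P(N ≥ 4) = 1 − P(N ≤ 3) ≈ 0.1998.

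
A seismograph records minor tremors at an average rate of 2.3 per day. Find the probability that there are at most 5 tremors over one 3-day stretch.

0.3137

Over the interval, μ = 2.3 × 3 = 6.9 (a 3-day stretch = 3 days).
P(N ≤ 5) = Σ_{j=0}^{5} e^(−μ) μ^j/j! ≈ 0.3137.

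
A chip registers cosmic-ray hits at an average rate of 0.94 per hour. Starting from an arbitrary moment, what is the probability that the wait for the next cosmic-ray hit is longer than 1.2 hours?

The wait for the next event is exponential with rate λ = 0.94 per hour.
P(T > 1.2) = e^(−λt) = e^(−0.94 × 1.2) = e^(−1.128) ≈ 0.3237.

0.3237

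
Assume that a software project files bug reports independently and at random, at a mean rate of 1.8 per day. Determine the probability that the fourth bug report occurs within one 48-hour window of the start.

Over the interval, μ = 1.8 × 2 = 3.6 (a 48-hour window = 2 days).
The fourth arrival falls in the interval iff at least 4 events occur there: P(S_4 ≤ t) = P(N ≥ 4) = 1 − P(N ≤ 3) ≈ 0.4848.

0.4848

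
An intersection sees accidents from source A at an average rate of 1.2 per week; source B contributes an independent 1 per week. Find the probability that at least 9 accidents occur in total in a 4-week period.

0.5177

Independent Poisson processes superpose: combined rate λ = 1.2 + 1 = 2.2 per week.
Over the interval, μ = 2.2 × 4 = 8.8 (a 4-week period = 4 weeks).
P(N ≥ 9) = 1 − P(N ≤ 8) ≈ 0.5177.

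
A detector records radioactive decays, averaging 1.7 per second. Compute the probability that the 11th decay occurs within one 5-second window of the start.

Over the interval, μ = 1.7 × 5 = 8.5 (a 5-second window = 5 seconds).
The 11th arrival falls in the interval iff at least 11 events occur there: P(S_11 ≤ t) = P(N ≥ 11) = 1 − P(N ≤ 10) ≈ 0.2366.

0.2366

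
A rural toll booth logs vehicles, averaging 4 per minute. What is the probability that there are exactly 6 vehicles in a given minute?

0.1042

With mean μ = 4 per minute,
P(N = 6) = e^(−μ) μ^6/6! = e^(−4) · 4^6/720 ≈ 0.1042.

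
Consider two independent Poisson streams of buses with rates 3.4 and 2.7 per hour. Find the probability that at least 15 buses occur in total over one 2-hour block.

0.2464

Independent Poisson processes superpose: combined rate λ = 3.4 + 2.7 = 6.1 per hour.
Over the interval, μ = 6.1 × 2 = 12.2 (a 2-hour block = 2 hours).
P(N ≥ 15) = 1 − P(N ≤ 14) ≈ 0.2464.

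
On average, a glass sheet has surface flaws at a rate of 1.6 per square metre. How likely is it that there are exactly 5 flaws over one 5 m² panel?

0.0916

Over the interval, μ = 1.6 × 5 = 8 (a 5 m² panel = 5 square metres).
P(N = 5) = e^(−μ) μ^5/5! = e^(−8) · 8^5/120 ≈ 0.0916.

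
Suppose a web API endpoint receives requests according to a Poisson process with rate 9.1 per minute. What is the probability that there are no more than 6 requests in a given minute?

0.1978

With mean μ = 9.1 per minute,
P(N ≤ 6) = Σ_{j=0}^{6} e^(−μ) μ^j/j! ≈ 0.1978.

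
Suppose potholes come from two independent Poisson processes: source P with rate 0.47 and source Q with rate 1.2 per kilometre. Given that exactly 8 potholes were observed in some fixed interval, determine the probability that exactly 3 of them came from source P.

Given the total, each event is independently from source P with probability p = λ_P/(λ_P+λ_Q) = 0.47/1.67 ≈ 0.2814.
So K ~ Binomial(8, 0.47/1.67): P(K = 3) = C(8,3) · (0.47/1.67)^3 · (1.2/1.67)^5 ≈ 0.2391.

0.2391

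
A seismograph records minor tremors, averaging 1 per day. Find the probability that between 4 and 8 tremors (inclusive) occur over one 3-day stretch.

0.3490

Over the interval, μ = 1 × 3 = 3 (a 3-day stretch = 3 days).
P(4 ≤ N ≤ 8) = Σ_{j=4}^{8} e^(−3) · 3^j/j! ≈ 0.3490.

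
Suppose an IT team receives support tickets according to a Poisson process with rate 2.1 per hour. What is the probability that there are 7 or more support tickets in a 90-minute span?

0.0416

Over the interval, μ = 2.1 × 1.5 = 3.15 (a 90-minute span = 1.5 hours).
P(N ≥ 7) = 1 − P(N ≤ 6) = 1 − Σ_{j=0}^{6} e^(−μ) μ^j/j! ≈ 0.0416.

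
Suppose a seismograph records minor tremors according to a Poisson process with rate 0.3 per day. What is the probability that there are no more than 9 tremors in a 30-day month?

0.5874

Over the interval, μ = 0.3 × 30 = 9 (a 30-day month = 30 days).
P(N ≤ 9) = Σ_{j=0}^{9} e^(−μ) μ^j/j! ≈ 0.5874.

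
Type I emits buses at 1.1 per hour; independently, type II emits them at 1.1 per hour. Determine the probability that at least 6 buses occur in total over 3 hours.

Independent Poisson processes superpose: combined rate λ = 1.1 + 1.1 = 2.2 per hour.
Over the interval, μ = 2.2 × 3 = 6.6 (3 hours).
P(N ≥ 6) = 1 − P(N ≤ 5) ≈ 0.6453.

0.6453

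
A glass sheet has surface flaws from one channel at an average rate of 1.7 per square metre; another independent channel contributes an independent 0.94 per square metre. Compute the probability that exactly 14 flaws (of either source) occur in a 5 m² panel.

0.1035

Independent Poisson processes superpose: combined rate λ = 1.7 + 0.94 = 2.64 per square metre.
Over the interval, μ = 2.64 × 5 = 13.2 (a 5 m² panel = 5 square metres).
P(N = 14) = e^(−13.2) · 13.2^14/14! ≈ 0.1035.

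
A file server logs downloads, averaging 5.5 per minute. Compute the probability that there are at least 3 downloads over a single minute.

With mean μ = 5.5 per minute,
P(N ≥ 3) = 1 − P(N ≤ 2) = 1 − Σ_{j=0}^{2} e^(−μ) μ^j/j! ≈ 0.9116.

0.9116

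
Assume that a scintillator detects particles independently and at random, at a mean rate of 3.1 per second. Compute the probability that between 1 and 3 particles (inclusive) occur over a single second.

0.5798

With mean μ = 3.1 per second,
P(1 ≤ N ≤ 3) = Σ_{j=1}^{3} e^(−3.1) · 3.1^j/j! ≈ 0.5798.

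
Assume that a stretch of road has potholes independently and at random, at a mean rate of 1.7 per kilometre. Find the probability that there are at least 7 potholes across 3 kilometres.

Over the interval, μ = 1.7 × 3 = 5.1 (3 kilometres).
P(N ≥ 7) = 1 − P(N ≤ 6) = 1 − Σ_{j=0}^{6} e^(−μ) μ^j/j! ≈ 0.2526.

0.2526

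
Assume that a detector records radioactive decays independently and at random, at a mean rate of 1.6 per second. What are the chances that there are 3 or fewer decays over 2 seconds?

Over the interval, μ = 1.6 × 2 = 3.2 (2 seconds).
P(N ≤ 3) = Σ_{j=0}^{3} e^(−μ) μ^j/j! ≈ 0.6025.

0.6025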